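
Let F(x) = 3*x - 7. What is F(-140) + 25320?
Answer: 24893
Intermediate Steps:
F(x) = -7 + 3*x
F(-140) + 25320 = (-7 + 3*(-140)) + 25320 = (-7 - 420) + 25320 = -427 + 25320 = 24893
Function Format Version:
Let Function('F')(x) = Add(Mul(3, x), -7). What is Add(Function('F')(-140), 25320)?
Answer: 24893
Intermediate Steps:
Function('F')(x) = Add(-7, Mul(3, x))
Add(Function('F')(-140), 25320) = Add(Add(-7, Mul(3, -140)), 25320) = Add(Add(-7, -420), 25320) = Add(-427, 25320) = 24893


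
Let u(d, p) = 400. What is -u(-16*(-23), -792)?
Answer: -400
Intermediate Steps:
-u(-16*(-23), -792) = -1*400 = -400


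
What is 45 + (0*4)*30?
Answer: 45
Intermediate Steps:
45 + (0*4)*30 = 45 + 0*30 = 45 + 0 = 45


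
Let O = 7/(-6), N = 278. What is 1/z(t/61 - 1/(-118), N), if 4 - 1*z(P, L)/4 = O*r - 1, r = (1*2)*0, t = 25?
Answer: 1/20 ≈ 0.050000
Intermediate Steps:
O = -7/6 (O = 7*(-⅙) = -7/6 ≈ -1.1667)
r = 0 (r = 2*0 = 0)
z(P, L) = 20 (z(P, L) = 16 - 4*(-7/6*0 - 1) = 16 - 4*(0 - 1) = 16 - 4*(-1) = 16 + 4 = 20)
1/z(t/61 - 1/(-118), N) = 1/20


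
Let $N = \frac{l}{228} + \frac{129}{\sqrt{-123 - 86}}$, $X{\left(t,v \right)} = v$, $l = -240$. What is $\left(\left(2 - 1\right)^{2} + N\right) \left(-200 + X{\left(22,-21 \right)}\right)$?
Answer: $\frac{221}{19} + \frac{28509 i \sqrt{209}}{209} \approx 11.632 + 1972.0 i$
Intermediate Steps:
$N = - \frac{20}{19} - \frac{129 i \sqrt{209}}{209}$ ($N = - \frac{240}{228} + \frac{129}{\sqrt{-123 - 86}} = \left(-240\right) \frac{1}{228} + \frac{129}{\sqrt{-209}} = - \frac{20}{19} + \frac{129}{i \sqrt{209}} = - \frac{20}{19} + 129 \left(- \frac{i \sqrt{209}}{209}\right) = - \frac{20}{19} - \frac{129 i \sqrt{209}}{209} \approx -1.0526 - 8.9231 i$)
$\left(\left(2 - 1\right)^{2} + N\right) \left(-200 + X{\left(22,-21 \right)}\right) = \left(\left(2 - 1\right)^{2} - \left(\frac{20}{19} + \frac{129 i \sqrt{209}}{209}\right)\right) \left(-200 - 21\right) = \left(1^{2} - \left(\frac{20}{19} + \frac{129 i \sqrt{209}}{209}\right)\right) \left(-221\right) = \left(1 - \left(\frac{20}{19} + \frac{129 i \sqrt{209}}{209}\right)\right) \left(-221\right) = \left(- \frac{1}{19} - \frac{129 i \sqrt{209}}{209}\right) \left(-221\right) = \frac{221}{19} + \frac{28509 i \sqrt{209}}{209}$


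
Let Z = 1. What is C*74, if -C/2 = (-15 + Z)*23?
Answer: 47656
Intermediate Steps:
C = 644 (C = -2*(-15 + 1)*23 = -(-28)*23 = -2*(-322) = 644)
C*74 = 644*74 = 47656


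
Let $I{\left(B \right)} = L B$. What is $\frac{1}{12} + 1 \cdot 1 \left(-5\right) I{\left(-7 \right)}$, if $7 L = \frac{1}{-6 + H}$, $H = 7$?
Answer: $\frac{61}{12} \approx 5.0833$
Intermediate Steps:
$L = \frac{1}{7}$ ($L = \frac{1}{7 \left(-6 + 7\right)} = \frac{1}{7 \cdot 1} = \frac{1}{7} \cdot 1 = \frac{1}{7} \approx 0.14286$)
$I{\left(B \right)} = \frac{B}{7}$
$\frac{1}{12} + 1 \cdot 1 \left(-5\right) I{\left(-7 \right)} = \frac{1}{12} + 1 \cdot 1 \left(-5\right) \frac{1}{7} \left(-7\right) = \frac{1}{12} + 1 \left(-5\right) \left(-1\right) = \frac{1}{12} - -5 = \frac{1}{12} + 5 = \frac{61}{12}$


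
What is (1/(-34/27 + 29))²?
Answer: 729/561001 ≈ 0.0012995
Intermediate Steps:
(1/(-34/27 + 29))² = (1/(749/27))² = (27/749)² = 729/561001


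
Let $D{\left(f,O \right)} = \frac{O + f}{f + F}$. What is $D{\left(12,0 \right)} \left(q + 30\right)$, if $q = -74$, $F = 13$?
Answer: $- \frac{528}{25} \approx -21.12$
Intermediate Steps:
$D{\left(f,O \right)} = \frac{O + f}{13 + f}$ ($D{\left(f,O \right)} = \frac{O + f}{f + 13} = \frac{O + f}{13 + f}$)
$D{\left(12,0 \right)} \left(q + 30\right) = \frac{0 + 12}{13 + 12} \left(-74 + 30\right) = \frac{1}{25} \cdot 12 \left(-44\right) = \frac{12}{25} \left(-44\right) = - \frac{528}{25}$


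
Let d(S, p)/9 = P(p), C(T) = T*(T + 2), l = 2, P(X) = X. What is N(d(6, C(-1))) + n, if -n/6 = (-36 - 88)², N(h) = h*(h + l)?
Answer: -92193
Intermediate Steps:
C(T) = T*(2 + T)
d(S, p) = 9*p
N(h) = h*(2 + h) (N(h) = h*(h + 2) = h*(2 + h))
n = -92256 (n = -6*(-36 - 88)² = -6*(-124)² = -6*15376 = -92256)
N(d(6, C(-1))) + n = (9*(-(2 - 1)))*(2 + 9*(-(2 - 1))) - 92256 = (9*(-1*1))*(2 + 9*(-1*1)) - 92256 = (9*(-1))*(2 + 9*(-1)) - 92256 = -9*(2 - 9) - 92256 = -9*(-7) - 92256 = 63 - 92256 = -92193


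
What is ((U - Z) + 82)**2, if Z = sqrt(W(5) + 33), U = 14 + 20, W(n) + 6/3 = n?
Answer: 12100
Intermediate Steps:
W(n) = -2 + n
U = 34
Z = 6 (Z = sqrt((-2 + 5) + 33) = sqrt(3 + 33) = sqrt(36) = 6)
((U - Z) + 82)**2 = ((34 - 1*6) + 82)**2 = ((34 - 6) + 82)**2 = (28 + 82)**2 = 110**2 = 12100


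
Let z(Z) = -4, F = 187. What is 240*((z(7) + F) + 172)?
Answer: 85200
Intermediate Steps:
240*((z(7) + F) + 172) = 240*((-4 + 187) + 172) = 240*(183 + 172) = 240*355 = 85200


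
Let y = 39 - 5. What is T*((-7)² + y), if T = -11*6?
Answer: -5478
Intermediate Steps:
T = -66
y = 34
T*((-7)² + y) = -66*((-7)² + 34) = -66*(49 + 34) = -66*83 = -5478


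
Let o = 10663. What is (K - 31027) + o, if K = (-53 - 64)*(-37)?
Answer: -16035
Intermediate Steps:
K = 4329 (K = -117*(-37) = 4329)
(K - 31027) + o = (4329 - 31027) + 10663 = -26698 + 10663 = -16035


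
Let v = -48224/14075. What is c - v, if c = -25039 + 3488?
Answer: -303282101/14075 ≈ -21548.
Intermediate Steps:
v = -48224/14075 (v = -48224*1/14075 = -48224/14075 ≈ -3.4262)
c = -21551
c - v = -21551 - 1*(-48224/14075) = -21551 + 48224/14075 = -303282101/14075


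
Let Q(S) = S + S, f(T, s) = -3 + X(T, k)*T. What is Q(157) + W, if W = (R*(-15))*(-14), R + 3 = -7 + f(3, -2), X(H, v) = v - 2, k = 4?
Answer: -1156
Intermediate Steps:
X(H, v) = -2 + v
f(T, s) = -3 + 2*T (f(T, s) = -3 + (-2 + 4)*T = -3 + 2*T)
R = -7 (R = -3 + (-7 + (-3 + 2*3)) = -3 + (-7 + (-3 + 6)) = -3 + (-7 + 3) = -3 - 4 = -7)
Q(S) = 2*S
W = -1470 (W = -7*(-15)*(-14) = 105*(-14) = -1470)
Q(157) + W = 2*157 - 1470 = 314 - 1470 = -1156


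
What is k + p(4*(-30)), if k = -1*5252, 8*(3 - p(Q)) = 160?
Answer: -5269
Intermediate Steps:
p(Q) = -17 (p(Q) = 3 - ⅛*160 = 3 - 20 = -17)
k = -5252
k + p(4*(-30)) = -5252 - 17 = -5269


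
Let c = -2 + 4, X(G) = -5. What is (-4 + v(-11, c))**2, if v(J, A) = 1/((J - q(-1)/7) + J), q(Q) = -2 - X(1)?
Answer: 403225/24649 ≈ 16.359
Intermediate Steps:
c = 2
q(Q) = 3 (q(Q) = -2 - 1*(-5) = -2 + 5 = 3)
v(J, A) = 1/(-3/7 + 2*J) (v(J, A) = 1/((J - 3/7) + J) = 1/((-3/7 + J) + J) = 1/(-3/7 + 2*J))
(-4 + v(-11, c))**2 = (-4 + 7/(-3 + 14*(-11)))**2 = (-4 + 7/(-3 - 154))**2 = (-4 + 7/(-157))**2 = (-4 + 7*(-1/157))**2 = (-4 - 7/157)**2 = (-635/157)**2 = 403225/24649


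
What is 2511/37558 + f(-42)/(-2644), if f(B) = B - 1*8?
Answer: 1064623/12412919 ≈ 0.085767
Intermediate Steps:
f(B) = -8 + B (f(B) = B - 8 = -8 + B)
2511/37558 + f(-42)/(-2644) = 2511/37558 + (-8 - 42)/(-2644) = 2511*(1/37558) - 50*(-1/2644) = 2511/37558 + 25/1322 = 1064623/12412919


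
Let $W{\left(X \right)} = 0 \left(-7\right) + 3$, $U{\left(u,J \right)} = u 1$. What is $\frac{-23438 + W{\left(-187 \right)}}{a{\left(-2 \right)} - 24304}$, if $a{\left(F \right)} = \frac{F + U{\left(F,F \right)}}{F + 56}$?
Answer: $\frac{126549}{131242} \approx 0.96424$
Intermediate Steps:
$U{\left(u,J \right)} = u$
$a{\left(F \right)} = \frac{2 F}{56 + F}$ ($a{\left(F \right)} = \frac{F + F}{F + 56} = \frac{2 F}{56 + F}$)
$W{\left(X \right)} = 3$ ($W{\left(X \right)} = 0 + 3 = 3$)
$\frac{-23438 + W{\left(-187 \right)}}{a{\left(-2 \right)} - 24304} = \frac{-23438 + 3}{2 \left(-2\right) \frac{1}{56 - 2} - 24304} = - \frac{23435}{2 \left(-2\right) \frac{1}{54} - 24304} = - \frac{23435}{- \frac{2}{27} - 24304} = - \frac{23435}{- \frac{656210}{27}} = \left(-23435\right) \left(- \frac{27}{656210}\right) = \frac{126549}{131242}$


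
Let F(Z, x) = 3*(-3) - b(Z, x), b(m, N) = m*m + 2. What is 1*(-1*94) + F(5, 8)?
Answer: -130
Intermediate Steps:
b(m, N) = 2 + m**2 (b(m, N) = m**2 + 2 = 2 + m**2)
F(Z, x) = -11 - Z**2 (F(Z, x) = 3*(-3) - (2 + Z**2) = -9 + (-2 - Z**2) = -11 - Z**2)
1*(-1*94) + F(5, 8) = 1*(-1*94) + (-11 - 1*5**2) = 1*(-94) + (-11 - 1*25) = -94 + (-11 - 25) = -94 - 36 = -130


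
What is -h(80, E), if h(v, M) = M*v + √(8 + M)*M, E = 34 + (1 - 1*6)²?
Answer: -4720 - 59*√67 ≈ -5202.9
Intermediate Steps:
E = 59 (E = 34 + (1 - 6)² = 34 + (-5)² = 34 + 25 = 59)
h(v, M) = M*v + M*√(8 + M)
-h(80, E) = -59*(80 + √(8 + 59)) = -59*(80 + √67) = -(4720 + 59*√67) = -4720 - 59*√67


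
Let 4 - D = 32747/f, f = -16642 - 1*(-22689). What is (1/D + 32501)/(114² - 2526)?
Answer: 139085006/44806365 ≈ 3.1041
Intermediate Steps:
f = 6047 (f = -16642 + 22689 = 6047)
D = -8559/6047 (D = 4 - 32747/6047 = -8559/6047 ≈ -1.4154)
(1/D + 32501)/(114² - 2526) = (1/(-8559/6047) + 32501)/(114² - 2526) = (-6047/8559 + 32501)/(12996 - 2526) = (278170012/8559)/10470 = (278170012/8559)*(1/10470) = 139085006/44806365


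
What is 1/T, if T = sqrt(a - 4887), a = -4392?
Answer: -I*sqrt(1031)/3093 ≈ -0.010381*I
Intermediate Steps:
T = 3*I*sqrt(1031) (T = sqrt(-4392 - 4887) = sqrt(-9279) = 3*I*sqrt(1031) ≈ 96.328*I)
1/T = 1/(3*I*sqrt(1031)) = -I*sqrt(1031)/3093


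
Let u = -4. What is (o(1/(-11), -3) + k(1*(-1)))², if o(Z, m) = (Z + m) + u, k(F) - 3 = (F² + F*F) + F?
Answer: 1156/121 ≈ 9.5537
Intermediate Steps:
k(F) = 3 + F + 2*F² (k(F) = 3 + ((F² + F*F) + F) = 3 + ((F² + F²) + F) = 3 + (2*F² + F) = 3 + (F + 2*F²) = 3 + F + 2*F²)
o(Z, m) = -4 + Z + m (o(Z, m) = (Z + m) - 4 = -4 + Z + m)
(o(1/(-11), -3) + k(1*(-1)))² = ((-4 + 1/(-11) - 3) + (3 + 1*(-1) + 2*(1*(-1))²))² = ((-4 - 1/11 - 3) + (3 - 1 + 2*(-1)²))² = (-78/11 + (3 - 1 + 2*1))² = (-78/11 + (3 - 1 + 2))² = (-78/11 + 4)² = (-34/11)² = 1156/121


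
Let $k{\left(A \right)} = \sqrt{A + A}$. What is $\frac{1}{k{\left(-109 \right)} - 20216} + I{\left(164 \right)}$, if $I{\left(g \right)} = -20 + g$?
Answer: $\frac{29425444820}{204343437} - \frac{i \sqrt{218}}{408686874} \approx 144.0 - 3.6127 \cdot 10^{-8} i$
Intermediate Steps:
$k{\left(A \right)} = \sqrt{2} \sqrt{A}$ ($k{\left(A \right)} = \sqrt{2 A} = \sqrt{2} \sqrt{A}$)
$\frac{1}{k{\left(-109 \right)} - 20216} + I{\left(164 \right)} = \frac{1}{\sqrt{2} \sqrt{-109} - 20216} + \left(-20 + 164\right) = \frac{1}{\sqrt{2} i \sqrt{109} - 20216} + 144 = \frac{1}{i \sqrt{218} - 20216} + 144 = \frac{1}{-20216 + i \sqrt{218}} + 144 = 144 + \frac{1}{-20216 + i \sqrt{218}}$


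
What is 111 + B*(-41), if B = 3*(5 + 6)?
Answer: -1242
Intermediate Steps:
B = 33 (B = 3*11 = 33)
111 + B*(-41) = 111 + 33*(-41) = 111 - 1353 = -1242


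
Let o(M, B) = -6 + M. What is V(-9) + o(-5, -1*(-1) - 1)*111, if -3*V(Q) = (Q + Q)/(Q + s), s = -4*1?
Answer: -15879/13 ≈ -1221.5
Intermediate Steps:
s = -4
V(Q) = -2*Q/(3*(-4 + Q)) (V(Q) = -(Q + Q)/(3*(Q - 4)) = -2*Q/(3*(-4 + Q)))
V(-9) + o(-5, -1*(-1) - 1)*111 = -2*(-9)/(-12 + 3*(-9)) + (-6 - 5)*111 = -2*(-9)/(-12 - 27) - 11*111 = -2*(-9)/(-39) - 1221 = -2*(-9)*(-1/39) - 1221 = -6/13 - 1221 = -15879/13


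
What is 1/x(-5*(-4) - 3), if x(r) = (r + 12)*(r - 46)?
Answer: -1/841 ≈ -0.0011891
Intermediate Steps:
x(r) = (-46 + r)*(12 + r) (x(r) = (12 + r)*(-46 + r) = (-46 + r)*(12 + r))
1/x(-5*(-4) - 3) = 1/(-552 + (-5*(-4) - 3)**2 - 34*(-5*(-4) - 3)) = 1/(-552 + (20 - 3)**2 - 34*(20 - 3)) = 1/(-552 + 17**2 - 34*17) = 1/(-552 + 289 - 578) = 1/(-841) = -1/841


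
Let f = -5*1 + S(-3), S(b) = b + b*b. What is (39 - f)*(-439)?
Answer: -16682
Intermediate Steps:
S(b) = b + b²
f = 1 (f = -5*1 - 3*(1 - 3) = -5 - 3*(-2) = -5 + 6 = 1)
(39 - f)*(-439) = (39 - 1*1)*(-439) = (39 - 1)*(-439) = 38*(-439) = -16682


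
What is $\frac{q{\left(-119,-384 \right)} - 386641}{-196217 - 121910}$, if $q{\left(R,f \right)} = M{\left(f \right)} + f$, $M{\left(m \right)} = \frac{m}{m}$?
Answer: $\frac{387024}{318127} \approx 1.2166$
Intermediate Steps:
$M{\left(m \right)} = 1$
$q{\left(R,f \right)} = 1 + f$
$\frac{q{\left(-119,-384 \right)} - 386641}{-196217 - 121910} = \frac{\left(1 - 384\right) - 386641}{-196217 - 121910} = \frac{-383 - 386641}{-318127} = \left(-387024\right) \left(- \frac{1}{318127}\right) = \frac{387024}{318127}$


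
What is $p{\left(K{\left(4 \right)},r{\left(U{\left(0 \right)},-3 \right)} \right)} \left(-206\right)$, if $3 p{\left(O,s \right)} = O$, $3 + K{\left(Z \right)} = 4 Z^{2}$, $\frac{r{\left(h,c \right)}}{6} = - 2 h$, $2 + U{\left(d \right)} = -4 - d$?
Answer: $- \frac{12566}{3} \approx -4188.7$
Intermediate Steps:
$U{\left(d \right)} = -6 - d$ ($U{\left(d \right)} = -2 - \left(4 + d\right) = -6 - d$)
$r{\left(h,c \right)} = - 12 h$ ($r{\left(h,c \right)} = 6 \left(- 2 h\right) = - 12 h$)
$K{\left(Z \right)} = -3 + 4 Z^{2}$
$p{\left(O,s \right)} = \frac{O}{3}$
$p{\left(K{\left(4 \right)},r{\left(U{\left(0 \right)},-3 \right)} \right)} \left(-206\right) = \frac{-3 + 4 \cdot 4^{2}}{3} \left(-206\right) = \frac{-3 + 4 \cdot 16}{3} \left(-206\right) = \frac{-3 + 64}{3} \left(-206\right) = \frac{1}{3} \cdot 61 \left(-206\right) = \frac{61}{3} \left(-206\right) = - \frac{12566}{3}$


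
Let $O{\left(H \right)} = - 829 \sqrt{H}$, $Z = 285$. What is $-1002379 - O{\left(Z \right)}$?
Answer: $-1002379 + 829 \sqrt{285} \approx -9.8838 \cdot 10^{5}$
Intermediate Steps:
$-1002379 - O{\left(Z \right)} = -1002379 - - 829 \sqrt{285} = -1002379 + 829 \sqrt{285}$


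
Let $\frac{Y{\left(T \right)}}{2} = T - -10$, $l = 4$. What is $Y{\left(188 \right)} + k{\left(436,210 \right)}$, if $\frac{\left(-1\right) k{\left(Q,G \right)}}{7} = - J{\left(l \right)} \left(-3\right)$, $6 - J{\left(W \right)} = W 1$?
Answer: $354$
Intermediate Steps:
$J{\left(W \right)} = 6 - W$ ($J{\left(W \right)} = 6 - W 1 = 6 - W$)
$Y{\left(T \right)} = 20 + 2 T$ ($Y{\left(T \right)} = 2 \left(T - -10\right) = 2 \left(T + 10\right) = 2 \left(10 + T\right) = 20 + 2 T$)
$k{\left(Q,G \right)} = -42$ ($k{\left(Q,G \right)} = - 7 - (6 - 4) \left(-3\right) = - 7 \left(-1\right) 2 \left(-3\right) = - 7 \left(\left(-2\right) \left(-3\right)\right) = \left(-7\right) 6 = -42$)
$Y{\left(188 \right)} + k{\left(436,210 \right)} = \left(20 + 2 \cdot 188\right) - 42 = \left(20 + 376\right) - 42 = 396 - 42 = 354$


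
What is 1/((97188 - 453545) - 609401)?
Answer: -1/965758 ≈ -1.0355e-6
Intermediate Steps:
1/((97188 - 453545) - 609401) = 1/(-356357 - 609401) = 1/(-965758) = -1/965758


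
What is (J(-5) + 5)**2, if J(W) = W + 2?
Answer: 4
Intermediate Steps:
J(W) = 2 + W
(J(-5) + 5)**2 = ((2 - 5) + 5)**2 = (-3 + 5)**2 = 2**2 = 4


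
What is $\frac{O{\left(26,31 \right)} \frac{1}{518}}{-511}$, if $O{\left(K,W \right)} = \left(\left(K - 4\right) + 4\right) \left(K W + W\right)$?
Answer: $- \frac{10881}{132349} \approx -0.082214$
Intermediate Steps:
$O{\left(K,W \right)} = K \left(W + K W\right)$ ($O{\left(K,W \right)} = \left(\left(-4 + K\right) + 4\right) \left(W + K W\right) = K \left(W + K W\right)$)
$\frac{O{\left(26,31 \right)} \frac{1}{518}}{-511} = \frac{26 \cdot 31 \left(1 + 26\right) \frac{1}{518}}{-511} = 26 \cdot 31 \cdot 27 \cdot \frac{1}{518} \left(- \frac{1}{511}\right) = 21762 \cdot \frac{1}{518} \left(- \frac{1}{511}\right) = \frac{10881}{259} \left(- \frac{1}{511}\right) = - \frac{10881}{132349}$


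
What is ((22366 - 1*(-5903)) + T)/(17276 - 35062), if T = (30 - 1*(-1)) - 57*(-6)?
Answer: -14321/8893 ≈ -1.6104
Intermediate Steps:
T = 373 (T = (30 + 1) + 342 = 31 + 342 = 373)
((22366 - 1*(-5903)) + T)/(17276 - 35062) = ((22366 - 1*(-5903)) + 373)/(17276 - 35062) = ((22366 + 5903) + 373)/(-17786) = (28269 + 373)*(-1/17786) = 28642*(-1/17786) = -14321/8893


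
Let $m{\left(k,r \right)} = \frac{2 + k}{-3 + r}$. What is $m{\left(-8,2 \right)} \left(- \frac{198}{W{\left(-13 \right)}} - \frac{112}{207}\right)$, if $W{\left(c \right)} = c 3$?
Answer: $\frac{24412}{897} \approx 27.215$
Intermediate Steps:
$W{\left(c \right)} = 3 c$
$m{\left(k,r \right)} = \frac{2 + k}{-3 + r}$
$m{\left(-8,2 \right)} \left(- \frac{198}{W{\left(-13 \right)}} - \frac{112}{207}\right) = \frac{2 - 8}{-3 + 2} \left(- \frac{198}{3 \left(-13\right)} - \frac{112}{207}\right) = \frac{1}{-1} \left(-6\right) \left(- \frac{198}{-39} - \frac{112}{207}\right) = \left(-1\right) \left(-6\right) \left(\left(-198\right) \left(- \frac{1}{39}\right) - \frac{112}{207}\right) = 6 \left(\frac{66}{13} - \frac{112}{207}\right) = 6 \cdot \frac{12206}{2691} = \frac{24412}{897}$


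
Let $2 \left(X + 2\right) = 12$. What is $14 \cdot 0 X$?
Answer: $0$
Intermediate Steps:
$X = 4$ ($X = -2 + \frac{1}{2} \cdot 12 = -2 + 6 = 4$)
$14 \cdot 0 X = 14 \cdot 0 \cdot 4 = 0 \cdot 4 = 0$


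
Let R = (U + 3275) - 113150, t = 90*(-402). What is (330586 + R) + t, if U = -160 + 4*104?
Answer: 184787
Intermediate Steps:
t = -36180
U = 256 (U = -160 + 416 = 256)
R = -109619 (R = (256 + 3275) - 113150 = 3531 - 113150 = -109619)
(330586 + R) + t = (330586 - 109619) - 36180 = 220967 - 36180 = 184787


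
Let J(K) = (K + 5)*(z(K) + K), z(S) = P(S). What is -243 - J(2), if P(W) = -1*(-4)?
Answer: -285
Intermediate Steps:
P(W) = 4
z(S) = 4
J(K) = (4 + K)*(5 + K) (J(K) = (K + 5)*(4 + K) = (5 + K)*(4 + K) = (4 + K)*(5 + K))
-243 - J(2) = -243 - (20 + 2² + 9*2) = -243 - (20 + 4 + 18) = -243 - 1*42 = -243 - 42 = -285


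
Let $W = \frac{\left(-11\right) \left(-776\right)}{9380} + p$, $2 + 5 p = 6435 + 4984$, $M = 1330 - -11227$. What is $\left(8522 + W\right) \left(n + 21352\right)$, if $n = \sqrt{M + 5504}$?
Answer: $\frac{541076697544}{2345} + \frac{25340797 \sqrt{18061}}{2345} \approx 2.3219 \cdot 10^{8}$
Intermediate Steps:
$M = 12557$ ($M = 1330 + 11227 = 12557$)
$p = \frac{11417}{5}$ ($p = - \frac{2}{5} + \frac{6435 + 4984}{5} = - \frac{2}{5} + \frac{1}{5} \cdot 11419 = - \frac{2}{5} + \frac{11419}{5} = \frac{11417}{5} \approx 2283.4$)
$n = \sqrt{18061}$ ($n = \sqrt{12557 + 5504} = \sqrt{18061} \approx 134.39$)
$W = \frac{5356707}{2345}$ ($W = \frac{\left(-11\right) \left(-776\right)}{9380} + \frac{11417}{5} = 8536 \cdot \frac{1}{9380} + \frac{11417}{5} = \frac{2134}{2345} + \frac{11417}{5} = \frac{5356707}{2345} \approx 2284.3$)
$\left(8522 + W\right) \left(n + 21352\right) = \left(8522 + \frac{5356707}{2345}\right) \left(\sqrt{18061} + 21352\right) = \frac{25340797 \left(21352 + \sqrt{18061}\right)}{2345} = \frac{541076697544}{2345} + \frac{25340797 \sqrt{18061}}{2345}$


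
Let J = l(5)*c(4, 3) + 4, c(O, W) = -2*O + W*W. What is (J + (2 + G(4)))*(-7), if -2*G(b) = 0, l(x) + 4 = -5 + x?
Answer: -14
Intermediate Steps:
l(x) = -9 + x (l(x) = -4 + (-5 + x) = -9 + x)
G(b) = 0 (G(b) = -½*0 = 0)
c(O, W) = W² - 2*O (c(O, W) = -2*O + W² = W² - 2*O)
J = 0 (J = (-9 + 5)*(3² - 2*4) + 4 = -4*(9 - 8) + 4 = -4*1 + 4 = -4 + 4 = 0)
(J + (2 + G(4)))*(-7) = (0 + (2 + 0))*(-7) = (0 + 2)*(-7) = 2*(-7) = -14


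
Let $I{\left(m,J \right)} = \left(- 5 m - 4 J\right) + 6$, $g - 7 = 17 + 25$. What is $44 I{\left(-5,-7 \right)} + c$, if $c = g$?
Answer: $2645$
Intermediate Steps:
$g = 49$ ($g = 7 + \left(17 + 25\right) = 7 + 42 = 49$)
$I{\left(m,J \right)} = 6 - 5 m - 4 J$
$c = 49$
$44 I{\left(-5,-7 \right)} + c = 44 \left(6 - -25 - -28\right) + 49 = 44 \left(6 + 25 + 28\right) + 49 = 44 \cdot 59 + 49 = 2596 + 49 = 2645$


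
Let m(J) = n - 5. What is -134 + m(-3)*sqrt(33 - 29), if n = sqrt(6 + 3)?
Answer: -138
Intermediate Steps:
n = 3 (n = sqrt(9) = 3)
m(J) = -2 (m(J) = 3 - 5 = -2)
-134 + m(-3)*sqrt(33 - 29) = -134 - 2*sqrt(33 - 29) = -134 - 2*sqrt(4) = -134 - 2*2 = -134 - 4 = -138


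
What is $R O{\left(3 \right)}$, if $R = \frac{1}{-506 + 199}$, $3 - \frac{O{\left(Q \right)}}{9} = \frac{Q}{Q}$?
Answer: $- \frac{18}{307} \approx -0.058632$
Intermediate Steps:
$O{\left(Q \right)} = 18$ ($O{\left(Q \right)} = 27 - 9 \frac{Q}{Q} = 27 - 9 = 18$)
$R = - \frac{1}{307}$ ($R = \frac{1}{-307} = - \frac{1}{307} \approx -0.0032573$)
$R O{\left(3 \right)} = \left(- \frac{1}{307}\right) 18 = - \frac{18}{307}$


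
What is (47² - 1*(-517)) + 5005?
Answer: 7731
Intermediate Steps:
(47² - 1*(-517)) + 5005 = (2209 + 517) + 5005 = 2726 + 5005 = 7731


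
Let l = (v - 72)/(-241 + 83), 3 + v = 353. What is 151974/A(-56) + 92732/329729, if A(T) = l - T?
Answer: 3959105925254/1412888765 ≈ 2802.1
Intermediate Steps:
v = 350 (v = -3 + 353 = 350)
l = -139/79 (l = (350 - 72)/(-241 + 83) = 278/(-158) = 278*(-1/158) = -139/79 ≈ -1.7595)
A(T) = -139/79 - T
151974/A(-56) + 92732/329729 = 151974/(-139/79 - 1*(-56)) + 92732/329729 = 151974/(-139/79 + 56) + 92732*(1/329729) = 151974/(4285/79) + 92732/329729 = 151974*(79/4285) + 92732/329729 = 12005946/4285 + 92732/329729 = 3959105925254/1412888765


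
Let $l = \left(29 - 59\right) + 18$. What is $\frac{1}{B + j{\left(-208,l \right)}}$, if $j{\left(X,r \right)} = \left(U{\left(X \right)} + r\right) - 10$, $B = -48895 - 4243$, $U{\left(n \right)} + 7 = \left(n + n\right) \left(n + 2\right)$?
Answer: $\frac{1}{32529} \approx 3.0742 \cdot 10^{-5}$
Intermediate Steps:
$l = -12$ ($l = -30 + 18 = -12$)
$U{\left(n \right)} = -7 + 2 n \left(2 + n\right)$ ($U{\left(n \right)} = -7 + \left(n + n\right) \left(n + 2\right) = -7 + 2 n \left(2 + n\right)$)
$B = -53138$
$j{\left(X,r \right)} = -17 + r + 2 X^{2} + 4 X$ ($j{\left(X,r \right)} = \left(\left(-7 + 2 X^{2} + 4 X\right) + r\right) - 10 = \left(-7 + r + 2 X^{2} + 4 X\right) - 10 = -17 + r + 2 X^{2} + 4 X$)
$\frac{1}{B + j{\left(-208,l \right)}} = \frac{1}{-53138 + \left(-17 - 12 + 2 \left(-208\right)^{2} + 4 \left(-208\right)\right)} = \frac{1}{-53138 - -85667} = \frac{1}{-53138 + 85667} = \frac{1}{32529}$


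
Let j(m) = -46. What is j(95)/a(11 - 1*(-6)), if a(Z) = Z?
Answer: -46/17 ≈ -2.7059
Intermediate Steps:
j(95)/a(11 - 1*(-6)) = -46/(11 - 1*(-6)) = -46/(11 + 6) = -46/17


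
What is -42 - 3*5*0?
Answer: -42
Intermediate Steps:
-42 - 3*5*0 = -42 - 15*0 = -42 + 0 = -42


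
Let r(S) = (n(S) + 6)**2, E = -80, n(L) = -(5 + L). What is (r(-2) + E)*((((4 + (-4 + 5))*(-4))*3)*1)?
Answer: 4260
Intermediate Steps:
n(L) = -5 - L
r(S) = (1 - S)**2 (r(S) = ((-5 - S) + 6)**2 = (1 - S)**2)
(r(-2) + E)*((((4 + (-4 + 5))*(-4))*3)*1) = ((-1 - 2)**2 - 80)*((((4 + (-4 + 5))*(-4))*3)*1) = ((-3)**2 - 80)*((((4 + 1)*(-4))*3)*1) = (9 - 80)*(((5*(-4))*3)*1) = -71*(-20*3) = -(-4260) = -71*(-60) = 4260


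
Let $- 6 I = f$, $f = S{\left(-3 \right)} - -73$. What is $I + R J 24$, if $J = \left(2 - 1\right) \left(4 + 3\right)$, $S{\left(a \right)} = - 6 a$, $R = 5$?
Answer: $\frac{4949}{6} \approx 824.83$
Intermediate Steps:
$f = 91$ ($f = \left(-6\right) \left(-3\right) - -73 = 18 + 73 = 91$)
$J = 7$ ($J = 1 \cdot 7 = 7$)
$I = - \frac{91}{6}$ ($I = \left(- \frac{1}{6}\right) 91 = - \frac{91}{6} \approx -15.167$)
$I + R J 24 = - \frac{91}{6} + 5 \cdot 7 \cdot 24 = - \frac{91}{6} + 35 \cdot 24 = - \frac{91}{6} + 840 = \frac{4949}{6}$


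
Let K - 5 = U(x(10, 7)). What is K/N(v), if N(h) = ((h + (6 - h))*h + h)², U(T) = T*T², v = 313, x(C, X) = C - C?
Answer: 5/4800481 ≈ 1.0416e-6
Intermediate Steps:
x(C, X) = 0
U(T) = T³
K = 5 (K = 5 + 0³ = 5 + 0 = 5)
N(h) = 49*h² (N(h) = (6*h + h)² = (7*h)² = 49*h²)
K/N(v) = 5/((49*313²)) = 5/((49*97969)) = 5/4800481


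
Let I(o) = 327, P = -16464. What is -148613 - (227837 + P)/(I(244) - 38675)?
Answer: -5698799951/38348 ≈ -1.4861e+5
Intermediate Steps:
-148613 - (227837 + P)/(I(244) - 38675) = -148613 - (227837 - 16464)/(327 - 38675) = -148613 - 211373/(-38348) = -148613 - 211373*(-1)/38348 = -148613 - 1*(-211373/38348) = -148613 + 211373/38348 = -5698799951/38348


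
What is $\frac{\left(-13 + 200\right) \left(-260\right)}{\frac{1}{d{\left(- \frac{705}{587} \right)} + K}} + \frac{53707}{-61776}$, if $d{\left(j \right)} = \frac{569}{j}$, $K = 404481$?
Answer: $- \frac{57032412300258245}{2903472} \approx -1.9643 \cdot 10^{10}$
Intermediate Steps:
$\frac{\left(-13 + 200\right) \left(-260\right)}{\frac{1}{d{\left(- \frac{705}{587} \right)} + K}} + \frac{53707}{-61776} = \frac{\left(-13 + 200\right) \left(-260\right)}{\frac{1}{\frac{569}{\left(-705\right) \frac{1}{587}} + 404481}} + \frac{53707}{-61776} = \frac{187 \left(-260\right)}{\frac{1}{\frac{569}{\left(-705\right) \frac{1}{587}} + 404481}} + 53707 \left(- \frac{1}{61776}\right) = - \frac{48620}{\frac{1}{\frac{569}{- \frac{705}{587}} + 404481}} - \frac{53707}{61776} = - \frac{48620}{\frac{1}{569 \left(- \frac{587}{705}\right) + 404481}} - \frac{53707}{61776} = - \frac{48620}{\frac{1}{- \frac{334003}{705} + 404481}} - \frac{53707}{61776} = - \frac{48620}{\frac{1}{\frac{284825102}{705}}} - \frac{53707}{61776} = - \frac{48620}{\frac{705}{284825102}} - \frac{53707}{61776} = \left(-48620\right) \frac{284825102}{705} - \frac{53707}{61776} = - \frac{2769639291848}{141} - \frac{53707}{61776} = - \frac{57032412300258245}{2903472}$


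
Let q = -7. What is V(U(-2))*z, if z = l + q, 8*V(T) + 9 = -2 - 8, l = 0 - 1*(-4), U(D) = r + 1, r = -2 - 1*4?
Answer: 57/8 ≈ 7.1250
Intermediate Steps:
r = -6 (r = -2 - 4 = -6)
U(D) = -5 (U(D) = -6 + 1 = -5)
l = 4 (l = 0 + 4 = 4)
V(T) = -19/8 (V(T) = -9/8 + (-2 - 8)/8 = -9/8 + (⅛)*(-10) = -9/8 - 5/4 = -19/8)
z = -3 (z = 4 - 7 = -3)
V(U(-2))*z = -19/8*(-3) = 57/8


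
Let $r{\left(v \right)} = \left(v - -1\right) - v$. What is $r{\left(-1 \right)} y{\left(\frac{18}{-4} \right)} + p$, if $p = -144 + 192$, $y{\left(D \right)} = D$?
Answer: $\frac{87}{2} \approx 43.5$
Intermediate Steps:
$r{\left(v \right)} = 1$ ($r{\left(v \right)} = \left(v + 1\right) - v = \left(1 + v\right) - v = 1$)
$p = 48$
$r{\left(-1 \right)} y{\left(\frac{18}{-4} \right)} + p = 1 \frac{18}{-4} + 48 = 1 \cdot 18 \left(- \frac{1}{4}\right) + 48 = 1 \left(- \frac{9}{2}\right) + 48 = - \frac{9}{2} + 48 = \frac{87}{2}$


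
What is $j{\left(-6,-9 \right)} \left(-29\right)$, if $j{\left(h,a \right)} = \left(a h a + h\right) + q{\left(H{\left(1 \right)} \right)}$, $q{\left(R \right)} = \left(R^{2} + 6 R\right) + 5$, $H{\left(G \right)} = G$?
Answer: $13920$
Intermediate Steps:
$q{\left(R \right)} = 5 + R^{2} + 6 R$
$j{\left(h,a \right)} = 12 + h + h a^{2}$ ($j{\left(h,a \right)} = \left(a h a + h\right) + \left(5 + 1^{2} + 6 \cdot 1\right) = \left(h a^{2} + h\right) + \left(5 + 1 + 6\right) = \left(h + h a^{2}\right) + 12 = 12 + h + h a^{2}$)
$j{\left(-6,-9 \right)} \left(-29\right) = \left(12 - 6 - 6 \left(-9\right)^{2}\right) \left(-29\right) = \left(12 - 6 - 486\right) \left(-29\right) = \left(-480\right) \left(-29\right) = 13920$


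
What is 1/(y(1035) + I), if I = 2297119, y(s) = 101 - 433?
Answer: 1/2296787 ≈ 4.3539e-7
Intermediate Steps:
y(s) = -332
1/(y(1035) + I) = 1/(-332 + 2297119) = 1/2296787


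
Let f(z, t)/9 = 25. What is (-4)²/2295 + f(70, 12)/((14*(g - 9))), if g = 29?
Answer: 104171/128520 ≈ 0.81054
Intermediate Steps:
f(z, t) = 225 (f(z, t) = 9*25 = 225)
(-4)²/2295 + f(70, 12)/((14*(g - 9))) = (-4)²/2295 + 225/((14*(29 - 9))) = 16*(1/2295) + 225/((14*20)) = 16/2295 + 225/280 = 16/2295 + 225*(1/280) = 16/2295 + 45/56 = 104171/128520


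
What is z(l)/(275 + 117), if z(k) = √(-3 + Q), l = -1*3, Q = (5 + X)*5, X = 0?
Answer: √22/392 ≈ 0.011965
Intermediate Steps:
Q = 25 (Q = (5 + 0)*5 = 5*5 = 25)
l = -3
z(k) = √22 (z(k) = √(-3 + 25) = √22)
z(l)/(275 + 117) = √22/(275 + 117) = √22/392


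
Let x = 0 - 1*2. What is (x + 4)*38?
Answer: 76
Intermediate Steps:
x = -2 (x = 0 - 2 = -2)
(x + 4)*38 = (-2 + 4)*38 = 2*38 = 76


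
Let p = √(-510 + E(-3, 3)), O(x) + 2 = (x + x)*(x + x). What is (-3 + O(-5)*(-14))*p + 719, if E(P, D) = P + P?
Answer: 719 - 2750*I*√129 ≈ 719.0 - 31234.0*I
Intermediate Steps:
E(P, D) = 2*P
O(x) = -2 + 4*x² (O(x) = -2 + (x + x)*(x + x) = -2 + (2*x)*(2*x) = -2 + 4*x²)
p = 2*I*√129 (p = √(-510 + 2*(-3)) = √(-510 - 6) = √(-516) = 2*I*√129 ≈ 22.716*I)
(-3 + O(-5)*(-14))*p + 719 = (-3 + (-2 + 4*(-5)²)*(-14))*(2*I*√129) + 719 = (-3 + (-2 + 4*25)*(-14))*(2*I*√129) + 719 = (-3 + (-2 + 100)*(-14))*(2*I*√129) + 719 = (-3 + 98*(-14))*(2*I*√129) + 719 = (-3 - 1372)*(2*I*√129) + 719 = -2750*I*√129 + 719 = 719 - 2750*I*√129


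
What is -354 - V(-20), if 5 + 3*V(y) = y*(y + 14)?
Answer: -1177/3 ≈ -392.33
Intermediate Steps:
V(y) = -5/3 + y*(14 + y)/3 (V(y) = -5/3 + (y*(y + 14))/3 = -5/3 + (y*(14 + y))/3 = -5/3 + y*(14 + y)/3)
-354 - V(-20) = -354 - (-5/3 + (1/3)*(-20)**2 + (14/3)*(-20)) = -354 - (-5/3 + (1/3)*400 - 280/3) = -354 - (-5/3 + 400/3 - 280/3) = -354 - 1*115/3 = -354 - 115/3 = -1177/3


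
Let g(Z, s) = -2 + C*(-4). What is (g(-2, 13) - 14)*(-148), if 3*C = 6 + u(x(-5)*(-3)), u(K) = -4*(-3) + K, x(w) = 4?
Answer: 3552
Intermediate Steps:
u(K) = 12 + K
C = 2 (C = (6 + (12 + 4*(-3)))/3 = (6 + (12 - 12))/3 = (6 + 0)/3 = (⅓)*6 = 2)
g(Z, s) = -10 (g(Z, s) = -2 + 2*(-4) = -2 - 8 = -10)
(g(-2, 13) - 14)*(-148) = (-10 - 14)*(-148) = -24*(-148) = 3552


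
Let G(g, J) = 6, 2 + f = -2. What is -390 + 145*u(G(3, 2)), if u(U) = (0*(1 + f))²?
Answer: -390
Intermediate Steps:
f = -4 (f = -2 - 2 = -4)
u(U) = 0 (u(U) = (0*(1 - 4))² = (0*(-3))² = 0² = 0)
-390 + 145*u(G(3, 2)) = -390 + 145*0 = -390 + 0 = -390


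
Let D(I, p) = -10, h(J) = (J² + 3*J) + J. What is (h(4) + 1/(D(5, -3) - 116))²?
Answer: 16248961/15876 ≈ 1023.5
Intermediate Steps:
h(J) = J² + 4*J
(h(4) + 1/(D(5, -3) - 116))² = (4*(4 + 4) + 1/(-10 - 116))² = (4*8 + 1/(-126))² = (32 - 1/126)² = (4031/126)² = 16248961/15876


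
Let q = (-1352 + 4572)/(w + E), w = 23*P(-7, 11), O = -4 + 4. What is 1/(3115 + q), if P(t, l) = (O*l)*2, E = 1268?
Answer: 317/988260 ≈ 0.00032077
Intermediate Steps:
O = 0
P(t, l) = 0 (P(t, l) = (0*l)*2 = 0*2 = 0)
w = 0 (w = 23*0 = 0)
q = 805/317 (q = (-1352 + 4572)/(0 + 1268) = 3220/1268 = 3220*(1/1268) = 805/317 ≈ 2.5394)
1/(3115 + q) = 1/(3115 + 805/317) = 1/(988260/317) = 317/988260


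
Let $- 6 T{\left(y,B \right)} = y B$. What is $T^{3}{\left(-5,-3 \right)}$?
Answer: $- \frac{125}{8} \approx -15.625$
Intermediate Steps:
$T{\left(y,B \right)} = - \frac{B y}{6}$ ($T{\left(y,B \right)} = - \frac{y B}{6} = - \frac{B y}{6}$)
$T^{3}{\left(-5,-3 \right)} = \left(\left(- \frac{1}{6}\right) \left(-3\right) \left(-5\right)\right)^{3} = \left(- \frac{5}{2}\right)^{3} = - \frac{125}{8}$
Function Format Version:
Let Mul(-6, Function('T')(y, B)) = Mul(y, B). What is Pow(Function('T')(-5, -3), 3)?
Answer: Rational(-125, 8) ≈ -15.625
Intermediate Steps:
Function('T')(y, B) = Mul(Rational(-1, 6), B, y) (Function('T')(y, B) = Mul(Rational(-1, 6), Mul(y, B)) = Mul(Rational(-1, 6), Mul(B, y)) = Mul(Rational(-1, 6), B, y))
Pow(Function('T')(-5, -3), 3) = Pow(Mul(Rational(-1, 6), -3, -5), 3) = Pow(Rational(-5, 2), 3) = Rational(-125, 8)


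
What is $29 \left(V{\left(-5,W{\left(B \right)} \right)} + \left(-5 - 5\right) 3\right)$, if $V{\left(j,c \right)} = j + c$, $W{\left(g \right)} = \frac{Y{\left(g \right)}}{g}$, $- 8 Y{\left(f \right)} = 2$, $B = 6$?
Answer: $- \frac{24389}{24} \approx -1016.2$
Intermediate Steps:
$Y{\left(f \right)} = - \frac{1}{4}$ ($Y{\left(f \right)} = \left(- \frac{1}{8}\right) 2 = - \frac{1}{4}$)
$W{\left(g \right)} = - \frac{1}{4 g}$
$V{\left(j,c \right)} = c + j$
$29 \left(V{\left(-5,W{\left(B \right)} \right)} + \left(-5 - 5\right) 3\right) = 29 \left(\left(- \frac{1}{4 \cdot 6} - 5\right) + \left(-5 - 5\right) 3\right) = 29 \left(\left(\left(- \frac{1}{4}\right) \frac{1}{6} - 5\right) - 30\right) = 29 \left(\left(- \frac{1}{24} - 5\right) - 30\right) = 29 \left(- \frac{121}{24} - 30\right) = 29 \left(- \frac{841}{24}\right) = - \frac{24389}{24}$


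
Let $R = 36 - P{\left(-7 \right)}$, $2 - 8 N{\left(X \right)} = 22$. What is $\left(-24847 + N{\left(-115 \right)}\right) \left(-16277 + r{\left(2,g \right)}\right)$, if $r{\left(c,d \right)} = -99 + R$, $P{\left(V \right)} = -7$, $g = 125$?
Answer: $\frac{811733767}{2} \approx 4.0587 \cdot 10^{8}$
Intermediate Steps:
$N{\left(X \right)} = - \frac{5}{2}$ ($N{\left(X \right)} = \frac{1}{4} - \frac{11}{4} = - \frac{5}{2}$)
$R = 43$ ($R = 36 - -7 = 36 + 7 = 43$)
$r{\left(c,d \right)} = -56$ ($r{\left(c,d \right)} = -99 + 43 = -56$)
$\left(-24847 + N{\left(-115 \right)}\right) \left(-16277 + r{\left(2,g \right)}\right) = \left(-24847 - \frac{5}{2}\right) \left(-16277 - 56\right) = \left(- \frac{49699}{2}\right) \left(-16333\right) = \frac{811733767}{2}$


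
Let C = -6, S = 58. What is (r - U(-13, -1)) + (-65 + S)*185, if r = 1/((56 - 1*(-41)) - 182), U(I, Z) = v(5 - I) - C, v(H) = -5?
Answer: -110161/85 ≈ -1296.0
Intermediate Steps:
U(I, Z) = 1 (U(I, Z) = -5 - 1*(-6) = -5 + 6 = 1)
r = -1/85 (r = 1/((56 + 41) - 182) = 1/(97 - 182) = 1/(-85) = -1/85 ≈ -0.011765)
(r - U(-13, -1)) + (-65 + S)*185 = (-1/85 - 1*1) + (-65 + 58)*185 = (-1/85 - 1) - 7*185 = -86/85 - 1295 = -110161/85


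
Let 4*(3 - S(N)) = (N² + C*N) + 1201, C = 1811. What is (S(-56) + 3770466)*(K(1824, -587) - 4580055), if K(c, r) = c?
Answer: -69492762328605/4 ≈ -1.7373e+13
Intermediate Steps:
S(N) = -1189/4 - 1811*N/4 - N²/4 (S(N) = 3 - ((N² + 1811*N) + 1201)/4 = 3 - (1201 + N² + 1811*N)/4 = 3 + (-1201/4 - 1811*N/4 - N²/4) = -1189/4 - 1811*N/4 - N²/4)
(S(-56) + 3770466)*(K(1824, -587) - 4580055) = ((-1189/4 - 1811/4*(-56) - ¼*(-56)²) + 3770466)*(1824 - 4580055) = ((-1189/4 + 25354 - ¼*3136) + 3770466)*(-4578231) = ((-1189/4 + 25354 - 784) + 3770466)*(-4578231) = (97091/4 + 3770466)*(-4578231) = (15178955/4)*(-4578231) = -69492762328605/4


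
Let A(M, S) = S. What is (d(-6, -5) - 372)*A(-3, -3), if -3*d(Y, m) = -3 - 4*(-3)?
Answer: 1125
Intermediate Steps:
d(Y, m) = -3 (d(Y, m) = -(-3 - 4*(-3))/3 = -(-3 + 12)/3 = -⅓*9 = -3)
(d(-6, -5) - 372)*A(-3, -3) = (-3 - 372)*(-3) = -375*(-3) = 1125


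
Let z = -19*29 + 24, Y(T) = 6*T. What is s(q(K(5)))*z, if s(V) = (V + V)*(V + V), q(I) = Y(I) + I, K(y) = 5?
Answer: -2582300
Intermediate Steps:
z = -527 (z = -551 + 24 = -527)
q(I) = 7*I (q(I) = 6*I + I = 7*I)
s(V) = 4*V² (s(V) = (2*V)*(2*V) = 4*V²)
s(q(K(5)))*z = (4*(7*5)²)*(-527) = (4*35²)*(-527) = (4*1225)*(-527) = 4900*(-527) = -2582300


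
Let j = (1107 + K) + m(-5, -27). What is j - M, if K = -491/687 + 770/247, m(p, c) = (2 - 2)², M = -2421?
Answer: 599070505/169689 ≈ 3530.4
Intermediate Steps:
m(p, c) = 0 (m(p, c) = 0² = 0)
K = 407713/169689 (K = -491*1/687 + 770*(1/247) = -491/687 + 770/247 = 407713/169689 ≈ 2.4027)
j = 188253436/169689 (j = (1107 + 407713/169689) + 0 = 188253436/169689 + 0 = 188253436/169689 ≈ 1109.4)
j - M = 188253436/169689 - 1*(-2421) = 188253436/169689 + 2421 = 599070505/169689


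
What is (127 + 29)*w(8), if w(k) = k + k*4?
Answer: 6240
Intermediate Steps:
w(k) = 5*k (w(k) = k + 4*k = 5*k)
(127 + 29)*w(8) = (127 + 29)*(5*8) = 156*40 = 6240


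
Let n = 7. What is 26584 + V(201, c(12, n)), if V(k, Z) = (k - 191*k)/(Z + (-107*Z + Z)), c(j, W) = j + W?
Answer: 186222/7 ≈ 26603.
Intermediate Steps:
c(j, W) = W + j
V(k, Z) = 38*k/(21*Z) (V(k, Z) = (-190*k)/(Z - 106*Z) = (-190*k)/((-105*Z)) = (-190*k)*(-1/(105*Z)) = 38*k/(21*Z))
26584 + V(201, c(12, n)) = 26584 + (38/21)*201/(7 + 12) = 26584 + (38/21)*201/19 = 26584 + (38/21)*201*(1/19) = 26584 + 134/7 = 186222/7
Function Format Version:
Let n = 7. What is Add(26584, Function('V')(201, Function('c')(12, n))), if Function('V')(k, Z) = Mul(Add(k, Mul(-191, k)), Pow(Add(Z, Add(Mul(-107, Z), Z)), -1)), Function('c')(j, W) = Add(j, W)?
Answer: Rational(186222, 7) ≈ 26603.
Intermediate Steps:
Function('c')(j, W) = Add(W, j)
Function('V')(k, Z) = Mul(Rational(38, 21), k, Pow(Z, -1)) (Function('V')(k, Z) = Mul(Mul(-190, k), Pow(Add(Z, Mul(-106, Z)), -1)) = Mul(Mul(-190, k), Pow(Mul(-105, Z), -1)) = Mul(Mul(-190, k), Mul(Rational(-1, 105), Pow(Z, -1))) = Mul(Rational(38, 21), k, Pow(Z, -1)))
Add(26584, Function('V')(201, Function('c')(12, n))) = Add(26584, Mul(Rational(38, 21), 201, Pow(Add(7, 12), -1))) = Add(26584, Mul(Rational(38, 21), 201, Pow(19, -1))) = Add(26584, Mul(Rational(38, 21), 201, Rational(1, 19))) = Add(26584, Rational(134, 7)) = Rational(186222, 7)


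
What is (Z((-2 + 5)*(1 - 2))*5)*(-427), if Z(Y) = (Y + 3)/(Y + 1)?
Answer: 0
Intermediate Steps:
Z(Y) = (3 + Y)/(1 + Y)
(Z((-2 + 5)*(1 - 2))*5)*(-427) = (((3 + (-2 + 5)*(1 - 2))/(1 + (-2 + 5)*(1 - 2)))*5)*(-427) = (((3 + 3*(-1))/(1 + 3*(-1)))*5)*(-427) = (((3 - 3)/(1 - 3))*5)*(-427) = ((0/(-2))*5)*(-427) = (-½*0*5)*(-427) = (0*5)*(-427) = 0*(-427) = 0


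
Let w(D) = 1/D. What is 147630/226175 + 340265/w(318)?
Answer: 4894620182976/45235 ≈ 1.0820e+8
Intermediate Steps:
147630/226175 + 340265/w(318) = 147630/226175 + 340265/(1/318) = 147630*(1/226175) + 340265/(1/318) = 29526/45235 + 340265*318 = 29526/45235 + 108204270 = 4894620182976/45235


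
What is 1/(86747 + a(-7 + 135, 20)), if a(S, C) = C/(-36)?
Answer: 9/780718 ≈ 1.1528e-5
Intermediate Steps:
a(S, C) = -C/36 (a(S, C) = C*(-1/36) = -C/36)
1/(86747 + a(-7 + 135, 20)) = 1/(86747 - 1/36*20) = 1/(86747 - 5/9) = 1/(780718/9) = 9/780718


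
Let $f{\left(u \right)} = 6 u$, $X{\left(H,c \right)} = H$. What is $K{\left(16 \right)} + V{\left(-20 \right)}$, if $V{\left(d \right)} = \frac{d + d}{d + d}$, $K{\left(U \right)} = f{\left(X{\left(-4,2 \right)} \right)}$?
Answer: $-23$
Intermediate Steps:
$K{\left(U \right)} = -24$ ($K{\left(U \right)} = 6 \left(-4\right) = -24$)
$V{\left(d \right)} = 1$ ($V{\left(d \right)} = \frac{2 d}{2 d} = 2 d \frac{1}{2 d} = 1$)
$K{\left(16 \right)} + V{\left(-20 \right)} = -24 + 1 = -23$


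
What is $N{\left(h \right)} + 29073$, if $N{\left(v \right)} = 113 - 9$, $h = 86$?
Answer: $29177$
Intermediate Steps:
$N{\left(v \right)} = 104$
$N{\left(h \right)} + 29073 = 104 + 29073 = 29177$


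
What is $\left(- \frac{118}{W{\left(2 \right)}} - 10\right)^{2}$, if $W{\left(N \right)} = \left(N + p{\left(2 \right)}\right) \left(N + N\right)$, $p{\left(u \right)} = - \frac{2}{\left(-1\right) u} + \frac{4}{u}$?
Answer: $\frac{25281}{100} \approx 252.81$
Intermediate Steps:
$p{\left(u \right)} = \frac{6}{u}$ ($p{\left(u \right)} = - 2 \left(- \frac{1}{u}\right) + \frac{4}{u} = \frac{2}{u} + \frac{4}{u} = \frac{6}{u}$)
$W{\left(N \right)} = 2 N \left(3 + N\right)$ ($W{\left(N \right)} = \left(N + \frac{6}{2}\right) \left(N + N\right) = \left(N + 6 \cdot \frac{1}{2}\right) 2 N = \left(N + 3\right) 2 N = \left(3 + N\right) 2 N = 2 N \left(3 + N\right)$)
$\left(- \frac{118}{W{\left(2 \right)}} - 10\right)^{2} = \left(- \frac{118}{2 \cdot 2 \left(3 + 2\right)} - 10\right)^{2} = \left(- \frac{118}{2 \cdot 2 \cdot 5} - 10\right)^{2} = \left(- \frac{118}{20} - 10\right)^{2} = \left(\left(-118\right) \frac{1}{20} - 10\right)^{2} = \left(- \frac{59}{10} - 10\right)^{2} = \left(- \frac{159}{10}\right)^{2} = \frac{25281}{100}$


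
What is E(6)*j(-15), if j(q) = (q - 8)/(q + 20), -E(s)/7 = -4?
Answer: -644/5 ≈ -128.80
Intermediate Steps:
E(s) = 28 (E(s) = -7*(-4) = 28)
j(q) = (-8 + q)/(20 + q)
E(6)*j(-15) = 28*((-8 - 15)/(20 - 15)) = 28*(-23/5) = -644/5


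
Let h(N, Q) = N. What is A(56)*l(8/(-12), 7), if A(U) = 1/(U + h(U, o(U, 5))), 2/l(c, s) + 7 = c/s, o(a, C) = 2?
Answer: -3/1192 ≈ -0.0025168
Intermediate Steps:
l(c, s) = 2/(-7 + c/s)
A(U) = 1/(2*U) (A(U) = 1/(U + U) = 1/(2*U))
A(56)*l(8/(-12), 7) = ((1/2)/56)*(2*7/(8/(-12) - 7*7)) = ((1/2)*(1/56))*(2*7/(8*(-1/12) - 49)) = (2*7/(-2/3 - 49))/112 = (2*7/(-149/3))/112 = (2*7*(-3/149))/112 = (1/112)*(-42/149) = -3/1192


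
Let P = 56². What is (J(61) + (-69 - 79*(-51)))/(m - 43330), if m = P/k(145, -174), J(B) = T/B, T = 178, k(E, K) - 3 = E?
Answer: -638879/6981999 ≈ -0.091504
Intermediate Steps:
k(E, K) = 3 + E
P = 3136
J(B) = 178/B
m = 784/37 (m = 3136/(3 + 145) = 3136/148 = 3136*(1/148) = 784/37 ≈ 21.189)
(J(61) + (-69 - 79*(-51)))/(m - 43330) = (178/61 + (-69 - 79*(-51)))/(784/37 - 43330) = (178*(1/61) + (-69 + 4029))/(-1602426/37) = (178/61 + 3960)*(-37/1602426) = (241738/61)*(-37/1602426) = -638879/6981999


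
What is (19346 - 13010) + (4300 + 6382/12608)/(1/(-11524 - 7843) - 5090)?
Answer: 3936892862495967/621435907424 ≈ 6335.2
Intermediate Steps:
(19346 - 13010) + (4300 + 6382/12608)/(1/(-11524 - 7843) - 5090) = 6336 + (4300 + 6382*(1/12608))/(1/(-19367) - 5090) = 6336 + (4300 + 3191/6304)/(-1/19367 - 5090) = 6336 + 27110391/(6304*(-98578031/19367)) = 6336 + (27110391/6304)*(-19367/98578031) = 6336 - 525046942497/621435907424 = 3936892862495967/621435907424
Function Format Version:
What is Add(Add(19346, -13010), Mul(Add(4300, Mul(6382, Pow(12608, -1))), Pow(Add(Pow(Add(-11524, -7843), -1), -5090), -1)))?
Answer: Rational(3936892862495967, 621435907424) ≈ 6335.2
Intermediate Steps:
Add(Add(19346, -13010), Mul(Add(4300, Mul(6382, Pow(12608, -1))), Pow(Add(Pow(Add(-11524, -7843), -1), -5090), -1))) = Add(6336, Mul(Add(4300, Mul(6382, Rational(1, 12608))), Pow(Add(Pow(-19367, -1), -5090), -1))) = Add(6336, Mul(Add(4300, Rational(3191, 6304)), Pow(Add(Rational(-1, 19367), -5090), -1))) = Add(6336, Mul(Rational(27110391, 6304), Pow(Rational(-98578031, 19367), -1))) = Add(6336, Mul(Rational(27110391, 6304), Rational(-19367, 98578031))) = Add(6336, Rational(-525046942497, 621435907424)) = Rational(3936892862495967, 621435907424)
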